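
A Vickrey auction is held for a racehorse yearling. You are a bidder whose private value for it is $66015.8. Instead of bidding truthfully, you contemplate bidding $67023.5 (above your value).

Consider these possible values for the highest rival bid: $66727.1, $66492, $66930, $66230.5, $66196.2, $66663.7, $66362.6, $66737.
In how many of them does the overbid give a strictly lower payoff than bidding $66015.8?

The deviation hurts exactly when the highest competing bid lies strictly between $66015.8 and $67023.5 — overbidding then wins at a price above your value.
$66727.1: inside the interval → strictly worse (loss $711.3).
$66492: inside the interval → strictly worse (loss $476.2).
$66930: inside the interval → strictly worse (loss $914.2).
$66230.5: inside the interval → strictly worse (loss $214.7).
$66196.2: inside the interval → strictly worse (loss $180.4).
$66663.7: inside the interval → strictly worse (loss $647.9).
$66362.6: inside the interval → strictly worse (loss $346.8).
$66737: inside the interval → strictly worse (loss $721.2).
Count: 8.

8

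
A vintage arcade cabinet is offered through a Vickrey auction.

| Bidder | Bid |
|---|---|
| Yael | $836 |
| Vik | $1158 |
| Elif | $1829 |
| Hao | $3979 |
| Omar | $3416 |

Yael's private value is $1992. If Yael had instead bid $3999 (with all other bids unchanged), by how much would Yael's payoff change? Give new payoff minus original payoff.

The highest bid among the other bidders is $3979; Yael's bid doesn't change that.
Original bid $836: Yael is not highest (top rival bid is $3979); payoff $0.
Alternative bid $3999: Yael is highest, pays the top rival bid $3979; payoff $1992 − $3979 = −$1987.
Change in payoff = −$1987 − ($0) = −$1987.

−$1987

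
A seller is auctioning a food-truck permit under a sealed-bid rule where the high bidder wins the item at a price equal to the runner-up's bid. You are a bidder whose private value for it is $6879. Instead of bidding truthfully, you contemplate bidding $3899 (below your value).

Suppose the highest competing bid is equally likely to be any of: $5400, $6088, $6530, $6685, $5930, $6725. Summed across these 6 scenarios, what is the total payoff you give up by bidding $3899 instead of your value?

$3916

The deviation costs you only when the competing bid falls strictly between $3899 and $6879; elsewhere both bids give the same outcome.
$5400: truthful payoff $1479, deviation payoff $0 → loss $1479.
$6088: truthful payoff $791, deviation payoff $0 → loss $791.
$6530: truthful payoff $349, deviation payoff $0 → loss $349.
$6685: truthful payoff $194, deviation payoff $0 → loss $194.
$5930: truthful payoff $949, deviation payoff $0 → loss $949.
$6725: truthful payoff $154, deviation payoff $0 → loss $154.
Total loss = $1479 + $791 + $349 + $194 + $949 + $154 = $3916.
Truthful bidding weakly dominates here: raising your bid can only win items priced above your value, and lowering it can only forfeit items priced below.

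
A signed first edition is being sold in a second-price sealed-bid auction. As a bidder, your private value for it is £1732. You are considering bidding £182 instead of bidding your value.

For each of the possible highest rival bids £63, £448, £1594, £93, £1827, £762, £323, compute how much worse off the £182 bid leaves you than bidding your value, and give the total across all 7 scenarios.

The deviation costs you only when the competing bid falls strictly between £182 and £1732; elsewhere both bids give the same outcome.
£63: outcomes coincide → loss £0.
£448: truthful payoff £1284, deviation payoff £0 → loss £1284.
£1594: truthful payoff £138, deviation payoff £0 → loss £138.
£93: outcomes coincide → loss £0.
£1827: outcomes coincide → loss £0.
£762: truthful payoff £970, deviation payoff £0 → loss £970.
£323: truthful payoff £1409, deviation payoff £0 → loss £1409.
Total loss = £1284 + £138 + £970 + £1409 = £3801.

£3801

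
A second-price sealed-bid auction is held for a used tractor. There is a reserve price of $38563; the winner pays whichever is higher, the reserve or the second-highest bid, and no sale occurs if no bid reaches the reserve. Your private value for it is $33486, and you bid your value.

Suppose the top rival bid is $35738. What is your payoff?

$0

Your bid $33486 is below the highest competing bid $35738, so you lose. Payoff $0.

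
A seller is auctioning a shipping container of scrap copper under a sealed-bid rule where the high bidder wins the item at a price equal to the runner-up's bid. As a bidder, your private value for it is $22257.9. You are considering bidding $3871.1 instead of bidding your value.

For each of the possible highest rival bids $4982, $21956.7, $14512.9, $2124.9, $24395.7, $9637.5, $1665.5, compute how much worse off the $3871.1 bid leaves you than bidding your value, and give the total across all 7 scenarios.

The deviation costs you only when the competing bid falls strictly between $3871.1 and $22257.9; elsewhere both bids give the same outcome.
$4982: truthful payoff $17275.9, deviation payoff $0 → loss $17275.9.
$21956.7: truthful payoff $301.2, deviation payoff $0 → loss $301.2.
$14512.9: truthful payoff $7745, deviation payoff $0 → loss $7745.
$2124.9: outcomes coincide → loss $0.
$24395.7: outcomes coincide → loss $0.
$9637.5: truthful payoff $12620.4, deviation payoff $0 → loss $12620.4.
$1665.5: outcomes coincide → loss $0.
Total loss = $17275.9 + $301.2 + $7745 + $12620.4 = $37942.5.

$37942.5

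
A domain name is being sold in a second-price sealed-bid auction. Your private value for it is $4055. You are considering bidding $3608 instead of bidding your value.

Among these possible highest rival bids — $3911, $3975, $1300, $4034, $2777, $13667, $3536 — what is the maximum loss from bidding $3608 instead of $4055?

$144

$3911: truthful gives $144, deviation gives $0 → loss $144.
$3975: truthful gives $80, deviation gives $0 → loss $80.
$1300: same outcome either way → loss $0.
$4034: truthful gives $21, deviation gives $0 → loss $21.
$2777: same outcome either way → loss $0.
$13667: same outcome either way → loss $0.
$3536: same outcome either way → loss $0.
Maximum loss: $144.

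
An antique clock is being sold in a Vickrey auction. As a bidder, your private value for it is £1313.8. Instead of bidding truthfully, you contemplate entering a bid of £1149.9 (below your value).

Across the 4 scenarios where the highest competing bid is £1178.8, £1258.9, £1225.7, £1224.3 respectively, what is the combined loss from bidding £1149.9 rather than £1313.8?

The deviation costs you only when the competing bid falls strictly between £1149.9 and £1313.8; elsewhere both bids give the same outcome.
£1178.8: truthful payoff £135, deviation payoff £0 → loss £135.
£1258.9: truthful payoff £54.9, deviation payoff £0 → loss £54.9.
£1225.7: truthful payoff £88.1, deviation payoff £0 → loss £88.1.
£1224.3: truthful payoff £89.5, deviation payoff £0 → loss £89.5.
Total loss = £135 + £54.9 + £88.1 + £89.5 = £367.5.
Because the price is fixed by the runner-up's bid, deviating from your value can only change a good outcome into a bad one — never the reverse.

£367.5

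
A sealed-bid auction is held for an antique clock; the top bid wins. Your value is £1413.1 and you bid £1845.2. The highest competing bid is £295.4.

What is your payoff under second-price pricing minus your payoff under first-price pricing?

£1549.8

You have the highest bid, so you win under either rule.
Second-price: pay £295.4 → payoff £1117.7.
First-price: pay your own bid £1845.2 → payoff −£432.1.
Difference = £1117.7 − (−£432.1) = £1549.8.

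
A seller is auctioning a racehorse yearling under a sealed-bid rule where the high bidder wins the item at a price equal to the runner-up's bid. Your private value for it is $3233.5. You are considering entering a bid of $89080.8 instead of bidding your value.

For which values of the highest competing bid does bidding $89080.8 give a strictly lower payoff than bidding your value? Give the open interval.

If the competing bid is below $3233.5, both bids win at the same price — no difference.
If it is above $89080.8, both bids lose — no difference.
If it lies strictly between $3233.5 and $89080.8, bidding your value loses (payoff 0) while bidding $89080.8 wins at a price above your value (payoff negative).
So the deviation strictly hurts on the open interval ($3233.5, $89080.8).
Because the price is fixed by the runner-up's bid, deviating from your value can only change a good outcome into a bad one — never the reverse.

($3233.5, $89080.8)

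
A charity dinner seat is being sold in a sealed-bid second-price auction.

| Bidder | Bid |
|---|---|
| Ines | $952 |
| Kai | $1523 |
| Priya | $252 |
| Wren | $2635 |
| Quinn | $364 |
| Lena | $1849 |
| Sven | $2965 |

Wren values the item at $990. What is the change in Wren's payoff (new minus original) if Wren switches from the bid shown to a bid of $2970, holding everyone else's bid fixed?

−$1975

The highest bid among the other bidders is $2965; Wren's bid doesn't change that.
Original bid $2635: Wren is not highest (top rival bid is $2965); payoff $0.
Alternative bid $2970: Wren is highest, pays the top rival bid $2965; payoff $990 − $2965 = −$1975.
Change in payoff = −$1975 − ($0) = −$1975.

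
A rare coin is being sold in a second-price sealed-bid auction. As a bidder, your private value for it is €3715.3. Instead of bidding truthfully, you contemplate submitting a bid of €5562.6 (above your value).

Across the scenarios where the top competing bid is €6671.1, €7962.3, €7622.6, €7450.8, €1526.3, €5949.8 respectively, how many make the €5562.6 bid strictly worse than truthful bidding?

The deviation hurts exactly when the highest competing bid lies strictly between €3715.3 and €5562.6 — overbidding then wins at a price above your value.
€6671.1: above both → same outcome either way.
€7962.3: above both → same outcome either way.
€7622.6: above both → same outcome either way.
€7450.8: above both → same outcome either way.
€1526.3: below both → same outcome either way.
€5949.8: above both → same outcome either way.
Count: 0.

0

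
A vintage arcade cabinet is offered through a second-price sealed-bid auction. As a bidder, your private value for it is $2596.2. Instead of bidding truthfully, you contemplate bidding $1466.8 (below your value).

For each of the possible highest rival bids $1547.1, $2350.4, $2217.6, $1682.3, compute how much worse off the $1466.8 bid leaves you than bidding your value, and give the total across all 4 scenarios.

The deviation costs you only when the competing bid falls strictly between $1466.8 and $2596.2; elsewhere both bids give the same outcome.
$1547.1: truthful payoff $1049.1, deviation payoff $0 → loss $1049.1.
$2350.4: truthful payoff $245.8, deviation payoff $0 → loss $245.8.
$2217.6: truthful payoff $378.6, deviation payoff $0 → loss $378.6.
$1682.3: truthful payoff $913.9, deviation payoff $0 → loss $913.9.
Total loss = $1049.1 + $245.8 + $378.6 + $913.9 = $2587.4.

$2587.4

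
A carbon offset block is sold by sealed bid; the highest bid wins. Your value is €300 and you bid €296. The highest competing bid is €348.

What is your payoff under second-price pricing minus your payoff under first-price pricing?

Your bid €296 is below €348, so you lose under either rule.
Payoff is €0 in both cases; difference = €0.

€0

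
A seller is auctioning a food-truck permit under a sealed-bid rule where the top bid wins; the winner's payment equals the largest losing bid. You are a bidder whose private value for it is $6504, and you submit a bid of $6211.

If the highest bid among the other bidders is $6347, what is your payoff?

$0

Your bid $6211 is below the highest competing bid $6347, so you lose.
A losing bidder pays nothing and receives nothing: payoff = $0.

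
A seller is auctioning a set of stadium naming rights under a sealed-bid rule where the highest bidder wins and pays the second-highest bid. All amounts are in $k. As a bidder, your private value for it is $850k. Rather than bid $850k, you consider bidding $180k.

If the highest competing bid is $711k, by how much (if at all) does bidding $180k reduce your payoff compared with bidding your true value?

$139k

Bidding your value $850k: you win (since $850k > $711k) and pay $711k. Payoff $139k.
Bidding $180k: you lose. Payoff $0k.
The competing bid $711k lies between your shaded bid and your value, so underbidding forfeits an item you could have won at a profitable price.
Loss from deviating = $139k − ($0k) = $139k.
In a second-price auction your bid sets only whether you win, not what you pay, so bidding your true value is weakly dominant.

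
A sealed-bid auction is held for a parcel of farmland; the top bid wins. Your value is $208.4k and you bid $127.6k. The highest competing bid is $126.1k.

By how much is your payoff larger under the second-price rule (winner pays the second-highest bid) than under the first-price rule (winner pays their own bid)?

$1.5k

You have the highest bid, so you win under either rule.
Second-price: pay $126.1k → payoff $82.3k.
First-price: pay your own bid $127.6k → payoff $80.8k.
Difference = $82.3k − ($80.8k) = $1.5k.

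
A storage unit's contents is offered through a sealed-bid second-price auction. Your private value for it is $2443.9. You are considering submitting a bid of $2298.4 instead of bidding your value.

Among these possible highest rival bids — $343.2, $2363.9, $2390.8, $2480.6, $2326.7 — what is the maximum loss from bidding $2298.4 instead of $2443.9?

$117.2

$343.2: same outcome either way → loss $0.
$2363.9: truthful gives $80, deviation gives $0 → loss $80.
$2390.8: truthful gives $53.1, deviation gives $0 → loss $53.1.
$2480.6: same outcome either way → loss $0.
$2326.7: truthful gives $117.2, deviation gives $0 → loss $117.2.
Maximum loss: $117.2.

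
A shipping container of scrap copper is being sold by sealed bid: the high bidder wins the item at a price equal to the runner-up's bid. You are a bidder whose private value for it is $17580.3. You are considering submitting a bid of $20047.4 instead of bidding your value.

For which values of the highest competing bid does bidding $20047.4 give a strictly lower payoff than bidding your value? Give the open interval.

If the competing bid is below $17580.3, both bids win at the same price — no difference.
If it is above $20047.4, both bids lose — no difference.
If it lies strictly between $17580.3 and $20047.4, bidding your value loses (payoff 0) while bidding $20047.4 wins at a price above your value (payoff negative).
So the deviation strictly hurts on the open interval ($17580.3, $20047.4).

($17580.3, $20047.4)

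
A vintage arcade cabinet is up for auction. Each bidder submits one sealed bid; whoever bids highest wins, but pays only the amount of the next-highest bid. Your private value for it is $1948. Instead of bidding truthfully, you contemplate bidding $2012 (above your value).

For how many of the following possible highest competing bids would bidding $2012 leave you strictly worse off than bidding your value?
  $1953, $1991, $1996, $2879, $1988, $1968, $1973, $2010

The deviation hurts exactly when the highest competing bid lies strictly between $1948 and $2012 — overbidding then wins at a price above your value.
$1953: inside the interval → strictly worse (loss $5).
$1991: inside the interval → strictly worse (loss $43).
$1996: inside the interval → strictly worse (loss $48).
$2879: above both → same outcome either way.
$1988: inside the interval → strictly worse (loss $40).
$1968: inside the interval → strictly worse (loss $20).
$1973: inside the interval → strictly worse (loss $25).
$2010: inside the interval → strictly worse (loss $62).
Count: 7.

7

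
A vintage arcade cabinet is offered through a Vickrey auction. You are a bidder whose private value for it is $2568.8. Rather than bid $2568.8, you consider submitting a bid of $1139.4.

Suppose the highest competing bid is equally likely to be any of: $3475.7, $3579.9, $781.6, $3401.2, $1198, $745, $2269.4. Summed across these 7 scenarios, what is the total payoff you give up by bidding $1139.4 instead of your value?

$1670.2

The deviation costs you only when the competing bid falls strictly between $1139.4 and $2568.8; elsewhere both bids give the same outcome.
$3475.7: outcomes coincide → loss $0.
$3579.9: outcomes coincide → loss $0.
$781.6: outcomes coincide → loss $0.
$3401.2: outcomes coincide → loss $0.
$1198: truthful payoff $1370.8, deviation payoff $0 → loss $1370.8.
$745: outcomes coincide → loss $0.
$2269.4: truthful payoff $299.4, deviation payoff $0 → loss $299.4.
Total loss = $1370.8 + $299.4 = $1670.2.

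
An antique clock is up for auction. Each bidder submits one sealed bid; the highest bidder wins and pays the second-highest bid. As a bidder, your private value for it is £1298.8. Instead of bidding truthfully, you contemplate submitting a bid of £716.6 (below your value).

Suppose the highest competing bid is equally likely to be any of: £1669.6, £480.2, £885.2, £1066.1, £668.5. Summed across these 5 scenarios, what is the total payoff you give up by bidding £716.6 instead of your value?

The deviation costs you only when the competing bid falls strictly between £716.6 and £1298.8; elsewhere both bids give the same outcome.
£1669.6: outcomes coincide → loss £0.
£480.2: outcomes coincide → loss £0.
£885.2: truthful payoff £413.6, deviation payoff £0 → loss £413.6.
£1066.1: truthful payoff £232.7, deviation payoff £0 → loss £232.7.
£668.5: outcomes coincide → loss £0.
Total loss = £413.6 + £232.7 = £646.3.
Truthful bidding weakly dominates here: raising your bid can only win items priced above your value, and lowering it can only forfeit items priced below.

£646.3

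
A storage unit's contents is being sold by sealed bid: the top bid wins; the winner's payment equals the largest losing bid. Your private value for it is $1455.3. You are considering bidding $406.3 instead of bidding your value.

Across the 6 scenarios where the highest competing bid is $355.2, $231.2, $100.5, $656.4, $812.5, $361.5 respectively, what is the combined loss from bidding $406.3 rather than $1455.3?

$1441.7

The deviation costs you only when the competing bid falls strictly between $406.3 and $1455.3; elsewhere both bids give the same outcome.
$355.2: outcomes coincide → loss $0.
$231.2: outcomes coincide → loss $0.
$100.5: outcomes coincide → loss $0.
$656.4: truthful payoff $798.9, deviation payoff $0 → loss $798.9.
$812.5: truthful payoff $642.8, deviation payoff $0 → loss $642.8.
$361.5: outcomes coincide → loss $0.
Total loss = $798.9 + $642.8 = $1441.7.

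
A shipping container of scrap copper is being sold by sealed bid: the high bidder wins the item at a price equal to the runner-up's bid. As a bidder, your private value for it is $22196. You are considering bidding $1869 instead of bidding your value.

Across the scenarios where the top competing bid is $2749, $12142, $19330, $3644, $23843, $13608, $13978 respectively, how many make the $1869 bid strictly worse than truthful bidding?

The deviation hurts exactly when the highest competing bid lies strictly between $1869 and $22196 — underbidding then forfeits a profitable win.
$2749: inside the interval → strictly worse (loss $19447).
$12142: inside the interval → strictly worse (loss $10054).
$19330: inside the interval → strictly worse (loss $2866).
$3644: inside the interval → strictly worse (loss $18552).
$23843: above both → same outcome either way.
$13608: inside the interval → strictly worse (loss $8588).
$13978: inside the interval → strictly worse (loss $8218).
Count: 6.

6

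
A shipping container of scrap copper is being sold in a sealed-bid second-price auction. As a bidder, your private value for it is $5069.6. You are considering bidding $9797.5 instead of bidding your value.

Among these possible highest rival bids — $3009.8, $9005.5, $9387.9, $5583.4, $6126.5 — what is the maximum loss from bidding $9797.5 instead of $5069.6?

$3009.8: same outcome either way → loss $0.
$9005.5: truthful gives $0, deviation gives −$3935.9 → loss $3935.9.
$9387.9: truthful gives $0, deviation gives −$4318.3 → loss $4318.3.
$5583.4: truthful gives $0, deviation gives −$513.8 → loss $513.8.
$6126.5: truthful gives $0, deviation gives −$1056.9 → loss $1056.9.
Maximum loss: $4318.3.

$4318.3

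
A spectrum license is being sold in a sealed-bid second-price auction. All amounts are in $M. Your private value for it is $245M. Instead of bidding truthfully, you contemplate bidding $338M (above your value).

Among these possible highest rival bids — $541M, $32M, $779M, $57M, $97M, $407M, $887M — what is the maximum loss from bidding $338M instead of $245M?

$0M

$541M: same outcome either way → loss $0M.
$32M: same outcome either way → loss $0M.
$779M: same outcome either way → loss $0M.
$57M: same outcome either way → loss $0M.
$97M: same outcome either way → loss $0M.
$407M: same outcome either way → loss $0M.
$887M: same outcome either way → loss $0M.
Maximum loss: $0M.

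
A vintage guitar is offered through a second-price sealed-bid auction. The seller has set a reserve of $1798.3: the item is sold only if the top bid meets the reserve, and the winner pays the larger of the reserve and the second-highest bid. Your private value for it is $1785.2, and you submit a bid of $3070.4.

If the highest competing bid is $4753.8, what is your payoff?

$0

Your bid $3070.4 is below the highest competing bid $4753.8, so you lose. Payoff $0.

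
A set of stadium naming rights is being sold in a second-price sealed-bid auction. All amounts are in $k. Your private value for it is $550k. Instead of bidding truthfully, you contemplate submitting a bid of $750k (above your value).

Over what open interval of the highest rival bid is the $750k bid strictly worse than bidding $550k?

($550k, $750k)

If the competing bid is below $550k, both bids win at the same price — no difference.
If it is above $750k, both bids lose — no difference.
If it lies strictly between $550k and $750k, bidding your value loses (payoff 0) while bidding $750k wins at a price above your value (payoff negative).
So the deviation strictly hurts on the open interval ($550k, $750k).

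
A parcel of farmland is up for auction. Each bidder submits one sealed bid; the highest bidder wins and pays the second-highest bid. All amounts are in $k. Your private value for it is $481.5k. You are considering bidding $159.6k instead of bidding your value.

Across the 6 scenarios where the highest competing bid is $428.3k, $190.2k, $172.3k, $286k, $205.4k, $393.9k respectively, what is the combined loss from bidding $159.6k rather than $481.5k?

The deviation costs you only when the competing bid falls strictly between $159.6k and $481.5k; elsewhere both bids give the same outcome.
$428.3k: truthful payoff $53.2k, deviation payoff $0k → loss $53.2k.
$190.2k: truthful payoff $291.3k, deviation payoff $0k → loss $291.3k.
$172.3k: truthful payoff $309.2k, deviation payoff $0k → loss $309.2k.
$286k: truthful payoff $195.5k, deviation payoff $0k → loss $195.5k.
$205.4k: truthful payoff $276.1k, deviation payoff $0k → loss $276.1k.
$393.9k: truthful payoff $87.6k, deviation payoff $0k → loss $87.6k.
Total loss = $53.2k + $291.3k + $309.2k + $195.5k + $276.1k + $87.6k = $1212.9k.

$1212.9k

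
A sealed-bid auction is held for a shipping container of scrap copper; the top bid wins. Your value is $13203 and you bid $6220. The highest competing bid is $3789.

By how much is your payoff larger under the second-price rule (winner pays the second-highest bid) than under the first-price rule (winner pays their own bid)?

You have the highest bid, so you win under either rule.
Second-price: pay $3789 → payoff $9414.
First-price: pay your own bid $6220 → payoff $6983.
Difference = $9414 − ($6983) = $2431.

$2431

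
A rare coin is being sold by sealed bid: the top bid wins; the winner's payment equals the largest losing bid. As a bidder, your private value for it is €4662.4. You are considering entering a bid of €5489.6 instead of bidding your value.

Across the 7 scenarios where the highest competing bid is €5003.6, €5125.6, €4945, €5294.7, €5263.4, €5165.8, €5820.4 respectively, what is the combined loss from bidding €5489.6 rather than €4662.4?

€2823.7

The deviation costs you only when the competing bid falls strictly between €4662.4 and €5489.6; elsewhere both bids give the same outcome.
€5003.6: truthful payoff €0, deviation payoff −€341.2 → loss €341.2.
€5125.6: truthful payoff €0, deviation payoff −€463.2 → loss €463.2.
€4945: truthful payoff €0, deviation payoff −€282.6 → loss €282.6.
€5294.7: truthful payoff €0, deviation payoff −€632.3 → loss €632.3.
€5263.4: truthful payoff €0, deviation payoff −€601 → loss €601.
€5165.8: truthful payoff €0, deviation payoff −€503.4 → loss €503.4.
€5820.4: outcomes coincide → loss €0.
Total loss = €341.2 + €463.2 + €282.6 + €632.3 + €601 + €503.4 = €2823.7.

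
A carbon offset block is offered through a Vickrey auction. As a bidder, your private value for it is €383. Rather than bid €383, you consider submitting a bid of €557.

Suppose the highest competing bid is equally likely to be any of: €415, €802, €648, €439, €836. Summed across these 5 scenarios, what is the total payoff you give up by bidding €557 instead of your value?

The deviation costs you only when the competing bid falls strictly between €383 and €557; elsewhere both bids give the same outcome.
€415: truthful payoff €0, deviation payoff −€32 → loss €32.
€802: outcomes coincide → loss €0.
€648: outcomes coincide → loss €0.
€439: truthful payoff €0, deviation payoff −€56 → loss €56.
€836: outcomes coincide → loss €0.
Total loss = €32 + €56 = €88.

€88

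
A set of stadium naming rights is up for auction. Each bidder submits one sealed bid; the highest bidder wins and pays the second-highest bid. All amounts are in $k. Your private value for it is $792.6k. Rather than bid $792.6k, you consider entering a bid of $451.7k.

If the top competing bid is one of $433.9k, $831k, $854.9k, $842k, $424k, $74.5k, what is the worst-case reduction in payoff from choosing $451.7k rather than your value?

$433.9k: same outcome either way → loss $0k.
$831k: same outcome either way → loss $0k.
$854.9k: same outcome either way → loss $0k.
$842k: same outcome either way → loss $0k.
$424k: same outcome either way → loss $0k.
$74.5k: same outcome either way → loss $0k.
Maximum loss: $0k.

$0k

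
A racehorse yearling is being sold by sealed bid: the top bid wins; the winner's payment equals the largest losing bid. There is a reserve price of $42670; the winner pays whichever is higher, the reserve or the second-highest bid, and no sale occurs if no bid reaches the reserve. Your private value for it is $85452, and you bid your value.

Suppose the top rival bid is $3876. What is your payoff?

$42782

Your bid $85452 is the highest and exceeds the reserve.
Price = max(second-highest bid, reserve) = max($3876, $42670) = $42670.
Payoff = $85452 − $42670 = $42782.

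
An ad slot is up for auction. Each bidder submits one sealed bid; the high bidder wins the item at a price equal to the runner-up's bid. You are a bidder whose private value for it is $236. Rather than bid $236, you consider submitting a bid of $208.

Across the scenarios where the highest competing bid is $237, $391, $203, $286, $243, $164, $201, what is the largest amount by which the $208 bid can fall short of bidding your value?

$0

$237: same outcome either way → loss $0.
$391: same outcome either way → loss $0.
$203: same outcome either way → loss $0.
$286: same outcome either way → loss $0.
$243: same outcome either way → loss $0.
$164: same outcome either way → loss $0.
$201: same outcome either way → loss $0.
Maximum loss: $0.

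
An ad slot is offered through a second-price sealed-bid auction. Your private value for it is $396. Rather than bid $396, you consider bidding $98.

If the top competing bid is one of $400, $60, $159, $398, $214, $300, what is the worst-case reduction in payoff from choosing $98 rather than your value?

$237

$400: same outcome either way → loss $0.
$60: same outcome either way → loss $0.
$159: truthful gives $237, deviation gives $0 → loss $237.
$398: same outcome either way → loss $0.
$214: truthful gives $182, deviation gives $0 → loss $182.
$300: truthful gives $96, deviation gives $0 → loss $96.
Maximum loss: $237.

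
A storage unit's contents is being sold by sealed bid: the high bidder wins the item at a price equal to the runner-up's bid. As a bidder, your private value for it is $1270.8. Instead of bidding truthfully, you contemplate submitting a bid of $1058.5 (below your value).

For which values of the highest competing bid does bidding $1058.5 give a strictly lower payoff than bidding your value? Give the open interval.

($1058.5, $1270.8)

If the competing bid is below $1058.5, both bids win at the same price — no difference.
If it is above $1270.8, both bids lose — no difference.
If it lies strictly between $1058.5 and $1270.8, bidding your value wins at a price below your value (positive payoff) while bidding $1058.5 loses (payoff 0).
So the deviation strictly hurts on the open interval ($1058.5, $1270.8).
Because the price is fixed by the runner-up's bid, deviating from your value can only change a good outcome into a bad one — never the reverse.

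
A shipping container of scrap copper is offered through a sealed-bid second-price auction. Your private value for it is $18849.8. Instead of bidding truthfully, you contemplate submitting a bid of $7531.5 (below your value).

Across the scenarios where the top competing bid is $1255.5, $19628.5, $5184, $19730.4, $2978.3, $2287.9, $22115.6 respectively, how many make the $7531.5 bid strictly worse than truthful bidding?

The deviation hurts exactly when the highest competing bid lies strictly between $7531.5 and $18849.8 — underbidding then forfeits a profitable win.
$1255.5: below both → same outcome either way.
$19628.5: above both → same outcome either way.
$5184: below both → same outcome either way.
$19730.4: above both → same outcome either way.
$2978.3: below both → same outcome either way.
$2287.9: below both → same outcome either way.
$22115.6: above both → same outcome either way.
Count: 0.

0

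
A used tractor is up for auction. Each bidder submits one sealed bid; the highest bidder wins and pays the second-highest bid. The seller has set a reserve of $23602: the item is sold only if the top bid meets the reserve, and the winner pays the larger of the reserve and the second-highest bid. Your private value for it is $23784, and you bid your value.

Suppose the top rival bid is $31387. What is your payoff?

$0

Your bid $23784 is below the highest competing bid $31387, so you lose. Payoff $0.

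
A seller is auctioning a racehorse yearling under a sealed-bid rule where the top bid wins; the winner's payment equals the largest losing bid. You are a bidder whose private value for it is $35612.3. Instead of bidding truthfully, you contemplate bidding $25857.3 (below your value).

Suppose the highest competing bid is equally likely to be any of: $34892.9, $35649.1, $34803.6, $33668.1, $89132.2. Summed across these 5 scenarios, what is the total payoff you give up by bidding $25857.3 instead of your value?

The deviation costs you only when the competing bid falls strictly between $25857.3 and $35612.3; elsewhere both bids give the same outcome.
$34892.9: truthful payoff $719.4, deviation payoff $0 → loss $719.4.
$35649.1: outcomes coincide → loss $0.
$34803.6: truthful payoff $808.7, deviation payoff $0 → loss $808.7.
$33668.1: truthful payoff $1944.2, deviation payoff $0 → loss $1944.2.
$89132.2: outcomes coincide → loss $0.
Total loss = $719.4 + $808.7 + $1944.2 = $3472.3.

$3472.3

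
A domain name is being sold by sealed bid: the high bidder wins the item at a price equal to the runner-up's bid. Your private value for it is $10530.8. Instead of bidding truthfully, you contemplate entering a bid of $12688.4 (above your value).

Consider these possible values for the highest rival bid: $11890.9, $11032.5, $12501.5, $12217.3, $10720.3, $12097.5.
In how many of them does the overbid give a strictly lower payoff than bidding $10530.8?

6

The deviation hurts exactly when the highest competing bid lies strictly between $10530.8 and $12688.4 — overbidding then wins at a price above your value.
$11890.9: inside the interval → strictly worse (loss $1360.1).
$11032.5: inside the interval → strictly worse (loss $501.7).
$12501.5: inside the interval → strictly worse (loss $1970.7).
$12217.3: inside the interval → strictly worse (loss $1686.5).
$10720.3: inside the interval → strictly worse (loss $189.5).
$12097.5: inside the interval → strictly worse (loss $1566.7).
Count: 6.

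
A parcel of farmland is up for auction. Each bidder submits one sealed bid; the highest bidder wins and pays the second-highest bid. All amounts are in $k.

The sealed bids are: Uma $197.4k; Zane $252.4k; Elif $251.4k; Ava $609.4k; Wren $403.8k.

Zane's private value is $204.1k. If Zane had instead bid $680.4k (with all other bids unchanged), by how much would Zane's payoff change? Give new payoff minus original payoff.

−$405.3k

The highest bid among the other bidders is $609.4k; Zane's bid doesn't change that.
Original bid $252.4k: Zane is not highest (top rival bid is $609.4k); payoff $0k.
Alternative bid $680.4k: Zane is highest, pays the top rival bid $609.4k; payoff $204.1k − $609.4k = −$405.3k.
Change in payoff = −$405.3k − ($0k) = −$405.3k.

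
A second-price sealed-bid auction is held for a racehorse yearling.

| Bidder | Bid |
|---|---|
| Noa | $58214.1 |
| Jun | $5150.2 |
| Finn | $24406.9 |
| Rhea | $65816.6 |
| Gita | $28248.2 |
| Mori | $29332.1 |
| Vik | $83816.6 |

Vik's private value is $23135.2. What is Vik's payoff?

−$42681.4

Highest bid: Vik at $83816.6, so Vik wins.
Second-highest bid: Rhea at $65816.6 — that is the price the winner pays.
Vik's payoff = value − price = $23135.2 − $65816.6 = −$42681.4.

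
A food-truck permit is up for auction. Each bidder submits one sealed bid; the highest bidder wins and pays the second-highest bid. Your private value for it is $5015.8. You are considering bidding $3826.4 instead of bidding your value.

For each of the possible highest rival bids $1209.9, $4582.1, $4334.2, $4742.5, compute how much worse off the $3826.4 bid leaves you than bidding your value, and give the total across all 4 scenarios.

$1388.6

The deviation costs you only when the competing bid falls strictly between $3826.4 and $5015.8; elsewhere both bids give the same outcome.
$1209.9: outcomes coincide → loss $0.
$4582.1: truthful payoff $433.7, deviation payoff $0 → loss $433.7.
$4334.2: truthful payoff $681.6, deviation payoff $0 → loss $681.6.
$4742.5: truthful payoff $273.3, deviation payoff $0 → loss $273.3.
Total loss = $433.7 + $681.6 + $273.3 = $1388.6.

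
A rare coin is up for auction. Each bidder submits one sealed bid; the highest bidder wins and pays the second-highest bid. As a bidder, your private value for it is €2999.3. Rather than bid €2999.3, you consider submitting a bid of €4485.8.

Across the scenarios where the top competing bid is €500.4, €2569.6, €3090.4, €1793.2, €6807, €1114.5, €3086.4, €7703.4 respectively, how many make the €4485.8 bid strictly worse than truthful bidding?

The deviation hurts exactly when the highest competing bid lies strictly between €2999.3 and €4485.8 — overbidding then wins at a price above your value.
€500.4: below both → same outcome either way.
€2569.6: below both → same outcome either way.
€3090.4: inside the interval → strictly worse (loss €91.1).
€1793.2: below both → same outcome either way.
€6807: above both → same outcome either way.
€1114.5: below both → same outcome either way.
€3086.4: inside the interval → strictly worse (loss €87.1).
€7703.4: above both → same outcome either way.
Count: 2.

2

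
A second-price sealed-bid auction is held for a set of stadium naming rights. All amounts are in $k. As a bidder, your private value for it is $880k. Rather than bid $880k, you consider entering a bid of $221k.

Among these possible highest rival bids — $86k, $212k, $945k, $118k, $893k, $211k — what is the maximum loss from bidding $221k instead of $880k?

$0k

$86k: same outcome either way → loss $0k.
$212k: same outcome either way → loss $0k.
$945k: same outcome either way → loss $0k.
$118k: same outcome either way → loss $0k.
$893k: same outcome either way → loss $0k.
$211k: same outcome either way → loss $0k.
Maximum loss: $0k.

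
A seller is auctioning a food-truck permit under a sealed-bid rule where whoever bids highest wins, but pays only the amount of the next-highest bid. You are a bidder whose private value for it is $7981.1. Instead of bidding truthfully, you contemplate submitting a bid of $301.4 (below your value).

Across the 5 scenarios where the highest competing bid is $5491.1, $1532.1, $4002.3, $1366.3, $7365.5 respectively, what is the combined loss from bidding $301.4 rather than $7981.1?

$20148.2

The deviation costs you only when the competing bid falls strictly between $301.4 and $7981.1; elsewhere both bids give the same outcome.
$5491.1: truthful payoff $2490, deviation payoff $0 → loss $2490.
$1532.1: truthful payoff $6449, deviation payoff $0 → loss $6449.
$4002.3: truthful payoff $3978.8, deviation payoff $0 → loss $3978.8.
$1366.3: truthful payoff $6614.8, deviation payoff $0 → loss $6614.8.
$7365.5: truthful payoff $615.6, deviation payoff $0 → loss $615.6.
Total loss = $2490 + $6449 + $3978.8 + $6614.8 + $615.6 = $20148.2.
In a second-price auction your bid sets only whether you win, not what you pay, so bidding your true value is weakly dominant.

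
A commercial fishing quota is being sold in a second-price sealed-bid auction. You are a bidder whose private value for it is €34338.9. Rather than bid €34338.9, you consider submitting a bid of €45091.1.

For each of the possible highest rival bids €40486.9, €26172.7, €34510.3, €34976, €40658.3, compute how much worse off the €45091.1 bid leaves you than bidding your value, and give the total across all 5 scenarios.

The deviation costs you only when the competing bid falls strictly between €34338.9 and €45091.1; elsewhere both bids give the same outcome.
€40486.9: truthful payoff €0, deviation payoff −€6148 → loss €6148.
€26172.7: outcomes coincide → loss €0.
€34510.3: truthful payoff €0, deviation payoff −€171.4 → loss €171.4.
€34976: truthful payoff €0, deviation payoff −€637.1 → loss €637.1.
€40658.3: truthful payoff €0, deviation payoff −€6319.4 → loss €6319.4.
Total loss = €6148 + €171.4 + €637.1 + €6319.4 = €13275.9.

€13275.9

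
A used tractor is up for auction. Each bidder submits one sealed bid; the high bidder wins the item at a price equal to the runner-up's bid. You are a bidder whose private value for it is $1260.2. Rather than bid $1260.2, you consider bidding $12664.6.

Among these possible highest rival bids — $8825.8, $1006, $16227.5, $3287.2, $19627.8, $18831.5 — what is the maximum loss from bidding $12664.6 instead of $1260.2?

$8825.8: truthful gives $0, deviation gives −$7565.6 → loss $7565.6.
$1006: same outcome either way → loss $0.
$16227.5: same outcome either way → loss $0.
$3287.2: truthful gives $0, deviation gives −$2027 → loss $2027.
$19627.8: same outcome either way → loss $0.
$18831.5: same outcome either way → loss $0.
Maximum loss: $7565.6.

$7565.6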